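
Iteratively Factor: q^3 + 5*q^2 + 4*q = (q)*(q^2 + 5*q + 4) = q*(q + 4)*(q + 1)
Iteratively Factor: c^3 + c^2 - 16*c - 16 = (c - 4)*(c^2 + 5*c + 4) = (c - 4)*(c + 4)*(c + 1)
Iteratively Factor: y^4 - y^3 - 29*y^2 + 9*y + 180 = (y - 3)*(y^3 + 2*y^2 - 23*y - 60) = (y - 3)*(y + 4)*(y^2 - 2*y - 15) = (y - 5)*(y - 3)*(y + 4)*(y + 3)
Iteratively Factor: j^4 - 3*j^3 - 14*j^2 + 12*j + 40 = (j - 5)*(j^3 + 2*j^2 - 4*j - 8) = (j - 5)*(j - 2)*(j^2 + 4*j + 4) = (j - 5)*(j - 2)*(j + 2)*(j + 2)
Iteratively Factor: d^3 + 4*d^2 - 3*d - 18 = (d - 2)*(d^2 + 6*d + 9) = (d - 2)*(d + 3)*(d + 3)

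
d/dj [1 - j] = -1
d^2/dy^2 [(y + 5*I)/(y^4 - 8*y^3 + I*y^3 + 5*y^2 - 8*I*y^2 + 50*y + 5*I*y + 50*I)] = (12*y^5 + y^4*(-8 + 116*I) + y^3*(-122 - 184*I) + y^2*(168 - 126*I) + y*(-158 + 600*I) - 80 + 630*I)/(y^10 + y^9*(-14 + 3*I) + y^8*(39 - 42*I) + y^7*(210 + 125*I) + y^6*(-861 + 518*I) + y^5*(-1554 - 2247*I) + y^4*(5705 - 3318*I) + y^3*(8150 + 11235*I) + y^2*(-10500 + 16050*I) + y*(-15000 - 3500*I) - 5000*I)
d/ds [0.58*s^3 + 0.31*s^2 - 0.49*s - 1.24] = 1.74*s^2 + 0.62*s - 0.49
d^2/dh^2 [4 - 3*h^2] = -6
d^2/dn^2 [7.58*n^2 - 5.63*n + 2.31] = 15.1600000000000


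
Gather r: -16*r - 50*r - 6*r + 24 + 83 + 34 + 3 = 144 - 72*r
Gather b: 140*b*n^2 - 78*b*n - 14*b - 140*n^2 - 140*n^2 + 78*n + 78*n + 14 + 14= b*(140*n^2 - 78*n - 14) - 280*n^2 + 156*n + 28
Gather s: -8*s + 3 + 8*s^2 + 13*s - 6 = 8*s^2 + 5*s - 3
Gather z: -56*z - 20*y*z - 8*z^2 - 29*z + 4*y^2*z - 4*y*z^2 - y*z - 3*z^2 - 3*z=z^2*(-4*y - 11) + z*(4*y^2 - 21*y - 88)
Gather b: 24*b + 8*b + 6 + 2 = 32*b + 8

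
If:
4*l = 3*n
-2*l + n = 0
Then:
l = 0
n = 0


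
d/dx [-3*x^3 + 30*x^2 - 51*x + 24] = -9*x^2 + 60*x - 51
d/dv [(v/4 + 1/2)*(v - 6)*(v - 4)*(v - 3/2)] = v^3 - 57*v^2/8 + 8*v + 21/2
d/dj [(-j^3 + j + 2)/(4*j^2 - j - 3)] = (-(8*j - 1)*(-j^3 + j + 2) + (3*j^2 - 1)*(-4*j^2 + j + 3))/(-4*j^2 + j + 3)^2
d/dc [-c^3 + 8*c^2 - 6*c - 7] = -3*c^2 + 16*c - 6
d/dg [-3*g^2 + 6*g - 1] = 6 - 6*g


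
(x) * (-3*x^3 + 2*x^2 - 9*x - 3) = -3*x^4 + 2*x^3 - 9*x^2 - 3*x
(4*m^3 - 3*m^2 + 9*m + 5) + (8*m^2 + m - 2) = 4*m^3 + 5*m^2 + 10*m + 3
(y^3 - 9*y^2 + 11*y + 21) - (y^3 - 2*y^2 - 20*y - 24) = -7*y^2 + 31*y + 45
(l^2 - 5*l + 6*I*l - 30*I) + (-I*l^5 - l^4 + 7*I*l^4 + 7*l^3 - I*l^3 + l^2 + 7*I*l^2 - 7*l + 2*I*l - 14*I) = -I*l^5 - l^4 + 7*I*l^4 + 7*l^3 - I*l^3 + 2*l^2 + 7*I*l^2 - 12*l + 8*I*l - 44*I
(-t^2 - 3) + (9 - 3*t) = -t^2 - 3*t + 6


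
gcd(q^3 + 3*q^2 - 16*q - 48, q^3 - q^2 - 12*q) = q^2 - q - 12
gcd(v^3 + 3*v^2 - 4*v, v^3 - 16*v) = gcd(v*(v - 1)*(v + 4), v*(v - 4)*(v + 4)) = v^2 + 4*v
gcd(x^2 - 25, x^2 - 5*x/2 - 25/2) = x - 5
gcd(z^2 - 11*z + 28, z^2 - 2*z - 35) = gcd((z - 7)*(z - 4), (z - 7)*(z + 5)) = z - 7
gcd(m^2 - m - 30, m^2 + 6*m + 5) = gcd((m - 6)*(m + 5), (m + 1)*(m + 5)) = m + 5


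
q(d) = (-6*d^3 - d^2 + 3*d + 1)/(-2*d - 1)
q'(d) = (-18*d^2 - 2*d + 3)/(-2*d - 1) + 2*(-6*d^3 - d^2 + 3*d + 1)/(-2*d - 1)^2 = 6*d - 1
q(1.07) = 1.36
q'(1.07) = 5.42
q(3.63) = 34.90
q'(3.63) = 20.78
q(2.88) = 21.00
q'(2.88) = 16.28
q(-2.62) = 22.21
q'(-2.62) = -16.72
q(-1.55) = 7.76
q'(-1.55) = -10.30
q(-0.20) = -0.68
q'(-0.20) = -2.20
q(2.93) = 21.82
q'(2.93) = 16.58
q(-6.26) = 122.82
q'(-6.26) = -38.56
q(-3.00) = 29.00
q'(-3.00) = -19.00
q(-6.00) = 113.00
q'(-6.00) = -37.00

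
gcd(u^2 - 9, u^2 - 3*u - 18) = u + 3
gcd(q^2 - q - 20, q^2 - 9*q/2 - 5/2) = q - 5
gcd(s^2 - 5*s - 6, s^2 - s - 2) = s + 1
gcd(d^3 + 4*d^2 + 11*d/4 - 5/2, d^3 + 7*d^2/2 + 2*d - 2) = d^2 + 3*d/2 - 1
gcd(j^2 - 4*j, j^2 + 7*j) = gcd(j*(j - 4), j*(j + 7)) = j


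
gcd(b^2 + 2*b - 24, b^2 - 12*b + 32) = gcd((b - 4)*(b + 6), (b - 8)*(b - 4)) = b - 4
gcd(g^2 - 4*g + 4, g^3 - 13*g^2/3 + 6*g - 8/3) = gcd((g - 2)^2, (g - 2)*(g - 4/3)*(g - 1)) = g - 2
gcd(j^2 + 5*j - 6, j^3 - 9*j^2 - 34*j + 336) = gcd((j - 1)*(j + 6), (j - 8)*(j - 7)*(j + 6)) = j + 6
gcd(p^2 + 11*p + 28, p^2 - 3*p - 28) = p + 4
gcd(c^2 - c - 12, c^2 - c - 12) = c^2 - c - 12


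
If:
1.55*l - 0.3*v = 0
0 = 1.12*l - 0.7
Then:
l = 0.62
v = 3.23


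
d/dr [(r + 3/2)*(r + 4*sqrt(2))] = 2*r + 3/2 + 4*sqrt(2)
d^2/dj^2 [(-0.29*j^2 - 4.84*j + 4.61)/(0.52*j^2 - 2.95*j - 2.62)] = (1.11022302462516e-16*j^4 - 3.507192*j^3 + 5.10868799999999*j^2 - 81.994536*j + 163.633746)/(0.140608*j^6 - 2.39304*j^5 + 11.450556*j^4 - 1.55789500000001*j^3 - 57.693186*j^2 - 60.74994*j - 17.984728)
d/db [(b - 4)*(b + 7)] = 2*b + 3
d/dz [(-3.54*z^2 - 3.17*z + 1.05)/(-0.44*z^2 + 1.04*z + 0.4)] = (-5.0764*z^2 - 1.908*z - 2.36)/(0.1936*z^4 - 0.9152*z^3 + 0.7296*z^2 + 0.832*z + 0.16)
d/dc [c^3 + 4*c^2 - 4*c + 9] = 3*c^2 + 8*c - 4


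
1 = 1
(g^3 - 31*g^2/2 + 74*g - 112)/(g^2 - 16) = (g^2 - 23*g/2 + 28)/(g + 4)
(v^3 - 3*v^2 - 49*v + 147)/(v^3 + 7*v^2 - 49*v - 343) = (v - 3)/(v + 7)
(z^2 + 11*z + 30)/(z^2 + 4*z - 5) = (z + 6)/(z - 1)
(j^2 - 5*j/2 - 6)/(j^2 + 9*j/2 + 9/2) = (j - 4)/(j + 3)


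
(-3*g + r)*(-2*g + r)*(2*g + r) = 12*g^3 - 4*g^2*r - 3*g*r^2 + r^3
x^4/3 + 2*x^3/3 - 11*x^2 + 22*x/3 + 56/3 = (x/3 + 1/3)*(x - 4)*(x - 2)*(x + 7)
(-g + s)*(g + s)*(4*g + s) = -4*g^3 - g^2*s + 4*g*s^2 + s^3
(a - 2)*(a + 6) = a^2 + 4*a - 12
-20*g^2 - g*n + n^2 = (-5*g + n)*(4*g + n)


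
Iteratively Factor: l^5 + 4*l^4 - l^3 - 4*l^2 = (l)*(l^4 + 4*l^3 - l^2 - 4*l) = l*(l - 1)*(l^3 + 5*l^2 + 4*l) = l*(l - 1)*(l + 1)*(l^2 + 4*l) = l*(l - 1)*(l + 1)*(l + 4)*(l)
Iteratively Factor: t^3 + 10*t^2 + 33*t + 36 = (t + 3)*(t^2 + 7*t + 12) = (t + 3)^2*(t + 4)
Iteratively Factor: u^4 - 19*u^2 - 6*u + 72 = (u + 3)*(u^3 - 3*u^2 - 10*u + 24) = (u - 2)*(u + 3)*(u^2 - u - 12) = (u - 4)*(u - 2)*(u + 3)*(u + 3)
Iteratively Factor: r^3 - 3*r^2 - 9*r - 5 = (r - 5)*(r^2 + 2*r + 1) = (r - 5)*(r + 1)*(r + 1)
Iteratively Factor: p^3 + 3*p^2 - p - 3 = (p + 3)*(p^2 - 1) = (p - 1)*(p + 3)*(p + 1)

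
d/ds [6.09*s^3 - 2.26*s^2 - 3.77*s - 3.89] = 18.27*s^2 - 4.52*s - 3.77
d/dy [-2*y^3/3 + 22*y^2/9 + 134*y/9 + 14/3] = -2*y^2 + 44*y/9 + 134/9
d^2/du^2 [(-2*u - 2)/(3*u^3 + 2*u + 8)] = 4*(-(u + 1)*(9*u^2 + 2)^2 + (9*u^2 + 9*u*(u + 1) + 2)*(3*u^3 + 2*u + 8))/(3*u^3 + 2*u + 8)^3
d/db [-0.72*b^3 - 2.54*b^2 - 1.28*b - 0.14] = -2.16*b^2 - 5.08*b - 1.28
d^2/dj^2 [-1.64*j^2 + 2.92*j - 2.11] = -3.28000000000000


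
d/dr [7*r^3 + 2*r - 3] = 21*r^2 + 2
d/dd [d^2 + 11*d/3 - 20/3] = 2*d + 11/3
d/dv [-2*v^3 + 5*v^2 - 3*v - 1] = -6*v^2 + 10*v - 3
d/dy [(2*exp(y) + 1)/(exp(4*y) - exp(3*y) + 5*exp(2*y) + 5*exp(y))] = (-6*exp(4*y) - 7*exp(2*y) - 10*exp(y) - 5)*exp(-y)/(exp(6*y) - 2*exp(5*y) + 11*exp(4*y) + 15*exp(2*y) + 50*exp(y) + 25)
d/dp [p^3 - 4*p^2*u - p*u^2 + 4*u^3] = 3*p^2 - 8*p*u - u^2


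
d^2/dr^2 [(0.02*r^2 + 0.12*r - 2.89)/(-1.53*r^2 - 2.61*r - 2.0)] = (5.55111512312578e-17*r^4 - 0.402084*r^3 + 40.958406*r^2 + 71.447022*r + 22.779938)/(3.581577*r^6 + 18.329247*r^5 + 45.312939*r^4 + 65.699181*r^3 + 59.2326*r^2 + 31.32*r + 8.0)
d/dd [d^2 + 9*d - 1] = 2*d + 9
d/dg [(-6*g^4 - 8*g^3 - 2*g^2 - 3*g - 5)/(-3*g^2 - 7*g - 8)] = (36*g^5 + 150*g^4 + 304*g^3 + 197*g^2 + 2*g - 11)/(9*g^4 + 42*g^3 + 97*g^2 + 112*g + 64)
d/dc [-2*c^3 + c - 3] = 1 - 6*c^2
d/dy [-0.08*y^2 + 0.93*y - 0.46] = 0.93 - 0.16*y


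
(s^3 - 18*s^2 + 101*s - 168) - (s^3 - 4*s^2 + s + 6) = -14*s^2 + 100*s - 174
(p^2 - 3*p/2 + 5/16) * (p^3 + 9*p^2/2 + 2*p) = p^5 + 3*p^4 - 71*p^3/16 - 51*p^2/32 + 5*p/8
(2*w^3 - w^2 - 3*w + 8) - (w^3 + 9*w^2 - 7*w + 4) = w^3 - 10*w^2 + 4*w + 4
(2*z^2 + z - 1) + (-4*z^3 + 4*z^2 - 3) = -4*z^3 + 6*z^2 + z - 4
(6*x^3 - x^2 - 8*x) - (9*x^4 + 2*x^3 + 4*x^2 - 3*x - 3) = -9*x^4 + 4*x^3 - 5*x^2 - 5*x + 3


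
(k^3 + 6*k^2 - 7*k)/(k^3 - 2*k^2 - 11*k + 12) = k*(k + 7)/(k^2 - k - 12)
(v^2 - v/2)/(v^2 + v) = (v - 1/2)/(v + 1)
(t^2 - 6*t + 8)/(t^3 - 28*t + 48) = 1/(t + 6)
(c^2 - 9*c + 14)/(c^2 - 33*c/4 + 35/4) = 4*(c - 2)/(4*c - 5)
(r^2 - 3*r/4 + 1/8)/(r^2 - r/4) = (r - 1/2)/r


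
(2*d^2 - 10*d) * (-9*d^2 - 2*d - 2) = -18*d^4 + 86*d^3 + 16*d^2 + 20*d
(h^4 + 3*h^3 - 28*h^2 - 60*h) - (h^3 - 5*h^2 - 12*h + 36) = h^4 + 2*h^3 - 23*h^2 - 48*h - 36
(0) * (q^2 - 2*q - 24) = 0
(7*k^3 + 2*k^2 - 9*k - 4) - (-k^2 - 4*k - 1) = 7*k^3 + 3*k^2 - 5*k - 3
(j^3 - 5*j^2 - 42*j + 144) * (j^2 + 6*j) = j^5 + j^4 - 72*j^3 - 108*j^2 + 864*j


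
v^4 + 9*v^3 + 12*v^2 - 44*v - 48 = (v - 2)*(v + 1)*(v + 4)*(v + 6)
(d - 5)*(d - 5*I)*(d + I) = d^3 - 5*d^2 - 4*I*d^2 + 5*d + 20*I*d - 25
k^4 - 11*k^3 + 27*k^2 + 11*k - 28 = (k - 7)*(k - 4)*(k - 1)*(k + 1)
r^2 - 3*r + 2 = (r - 2)*(r - 1)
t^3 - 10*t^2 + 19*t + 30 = (t - 6)*(t - 5)*(t + 1)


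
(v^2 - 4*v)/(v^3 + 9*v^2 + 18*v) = (v - 4)/(v^2 + 9*v + 18)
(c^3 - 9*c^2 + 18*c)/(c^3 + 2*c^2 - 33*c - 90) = c*(c - 3)/(c^2 + 8*c + 15)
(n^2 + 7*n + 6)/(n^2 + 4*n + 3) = (n + 6)/(n + 3)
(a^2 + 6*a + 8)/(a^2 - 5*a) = (a^2 + 6*a + 8)/(a*(a - 5))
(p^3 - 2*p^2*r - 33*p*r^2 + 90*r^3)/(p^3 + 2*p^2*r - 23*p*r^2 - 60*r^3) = (p^2 + 3*p*r - 18*r^2)/(p^2 + 7*p*r + 12*r^2)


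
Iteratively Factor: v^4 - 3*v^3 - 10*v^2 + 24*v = (v - 2)*(v^3 - v^2 - 12*v) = (v - 2)*(v + 3)*(v^2 - 4*v) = (v - 4)*(v - 2)*(v + 3)*(v)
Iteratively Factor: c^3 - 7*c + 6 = (c + 3)*(c^2 - 3*c + 2) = (c - 2)*(c + 3)*(c - 1)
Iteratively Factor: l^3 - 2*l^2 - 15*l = (l)*(l^2 - 2*l - 15) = l*(l - 5)*(l + 3)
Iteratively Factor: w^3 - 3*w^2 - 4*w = (w)*(w^2 - 3*w - 4) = w*(w - 4)*(w + 1)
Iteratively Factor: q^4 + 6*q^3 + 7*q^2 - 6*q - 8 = (q + 4)*(q^3 + 2*q^2 - q - 2) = (q + 2)*(q + 4)*(q^2 - 1) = (q + 1)*(q + 2)*(q + 4)*(q - 1)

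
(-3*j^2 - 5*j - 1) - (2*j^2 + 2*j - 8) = -5*j^2 - 7*j + 7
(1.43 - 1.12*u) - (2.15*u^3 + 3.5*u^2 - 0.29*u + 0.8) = -2.15*u^3 - 3.5*u^2 - 0.83*u + 0.63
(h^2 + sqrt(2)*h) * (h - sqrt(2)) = h^3 - 2*h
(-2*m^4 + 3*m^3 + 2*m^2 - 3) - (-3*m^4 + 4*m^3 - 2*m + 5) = m^4 - m^3 + 2*m^2 + 2*m - 8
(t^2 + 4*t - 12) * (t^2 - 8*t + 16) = t^4 - 4*t^3 - 28*t^2 + 160*t - 192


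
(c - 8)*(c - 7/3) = c^2 - 31*c/3 + 56/3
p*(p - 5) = p^2 - 5*p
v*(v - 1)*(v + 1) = v^3 - v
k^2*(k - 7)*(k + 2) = k^4 - 5*k^3 - 14*k^2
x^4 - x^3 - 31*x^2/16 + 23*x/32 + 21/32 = (x - 7/4)*(x - 3/4)*(x + 1/2)*(x + 1)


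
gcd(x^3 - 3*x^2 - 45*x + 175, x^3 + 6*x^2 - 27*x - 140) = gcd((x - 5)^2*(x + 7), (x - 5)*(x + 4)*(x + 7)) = x^2 + 2*x - 35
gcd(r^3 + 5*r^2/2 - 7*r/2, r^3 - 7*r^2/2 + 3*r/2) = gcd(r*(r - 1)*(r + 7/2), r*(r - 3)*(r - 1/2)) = r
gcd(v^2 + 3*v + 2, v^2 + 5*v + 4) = v + 1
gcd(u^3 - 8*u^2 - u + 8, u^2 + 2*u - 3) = u - 1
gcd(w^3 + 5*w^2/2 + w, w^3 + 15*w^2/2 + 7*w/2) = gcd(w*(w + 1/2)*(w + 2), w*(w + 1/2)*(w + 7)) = w^2 + w/2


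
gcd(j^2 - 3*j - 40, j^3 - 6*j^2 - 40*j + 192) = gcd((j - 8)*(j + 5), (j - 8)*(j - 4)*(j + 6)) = j - 8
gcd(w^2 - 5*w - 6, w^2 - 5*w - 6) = w^2 - 5*w - 6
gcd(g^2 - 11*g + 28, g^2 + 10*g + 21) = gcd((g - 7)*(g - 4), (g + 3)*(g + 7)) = 1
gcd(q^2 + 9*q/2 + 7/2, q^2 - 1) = q + 1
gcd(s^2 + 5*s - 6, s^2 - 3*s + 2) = s - 1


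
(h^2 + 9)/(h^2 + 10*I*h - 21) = (h - 3*I)/(h + 7*I)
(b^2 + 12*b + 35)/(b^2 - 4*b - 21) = (b^2 + 12*b + 35)/(b^2 - 4*b - 21)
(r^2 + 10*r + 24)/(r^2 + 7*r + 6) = (r + 4)/(r + 1)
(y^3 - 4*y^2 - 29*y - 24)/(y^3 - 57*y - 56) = (y + 3)/(y + 7)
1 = 1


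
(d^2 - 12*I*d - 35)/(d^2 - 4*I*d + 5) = (d - 7*I)/(d + I)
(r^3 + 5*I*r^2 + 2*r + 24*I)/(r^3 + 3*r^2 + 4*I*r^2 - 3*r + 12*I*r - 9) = (r^2 + 2*I*r + 8)/(r^2 + r*(3 + I) + 3*I)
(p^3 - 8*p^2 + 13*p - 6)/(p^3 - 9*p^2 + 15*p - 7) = (p - 6)/(p - 7)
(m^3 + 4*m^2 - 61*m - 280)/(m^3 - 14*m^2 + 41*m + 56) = (m^2 + 12*m + 35)/(m^2 - 6*m - 7)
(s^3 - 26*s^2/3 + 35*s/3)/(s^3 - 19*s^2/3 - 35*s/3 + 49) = s*(3*s - 5)/(3*s^2 + 2*s - 21)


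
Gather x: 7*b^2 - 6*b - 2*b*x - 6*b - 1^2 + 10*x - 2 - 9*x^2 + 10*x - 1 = 7*b^2 - 12*b - 9*x^2 + x*(20 - 2*b) - 4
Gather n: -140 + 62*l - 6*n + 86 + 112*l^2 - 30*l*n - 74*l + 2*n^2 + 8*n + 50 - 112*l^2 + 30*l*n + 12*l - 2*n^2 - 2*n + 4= 0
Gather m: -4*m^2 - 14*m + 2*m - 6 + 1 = -4*m^2 - 12*m - 5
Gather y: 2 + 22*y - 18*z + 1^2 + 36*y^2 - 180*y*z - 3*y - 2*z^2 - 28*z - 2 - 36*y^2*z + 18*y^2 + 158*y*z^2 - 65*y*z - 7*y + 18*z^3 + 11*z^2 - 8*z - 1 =y^2*(54 - 36*z) + y*(158*z^2 - 245*z + 12) + 18*z^3 + 9*z^2 - 54*z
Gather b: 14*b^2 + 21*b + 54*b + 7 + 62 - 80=14*b^2 + 75*b - 11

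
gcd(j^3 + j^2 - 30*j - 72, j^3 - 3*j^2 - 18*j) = j^2 - 3*j - 18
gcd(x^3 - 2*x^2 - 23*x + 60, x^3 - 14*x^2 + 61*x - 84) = x^2 - 7*x + 12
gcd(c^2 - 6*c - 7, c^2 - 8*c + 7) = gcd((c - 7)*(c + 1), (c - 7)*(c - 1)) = c - 7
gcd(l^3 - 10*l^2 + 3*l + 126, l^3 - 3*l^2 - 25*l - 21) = l^2 - 4*l - 21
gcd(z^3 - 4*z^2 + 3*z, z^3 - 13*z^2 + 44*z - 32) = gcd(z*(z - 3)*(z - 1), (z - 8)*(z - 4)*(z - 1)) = z - 1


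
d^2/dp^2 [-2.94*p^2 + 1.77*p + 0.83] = -5.88000000000000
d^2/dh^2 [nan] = 0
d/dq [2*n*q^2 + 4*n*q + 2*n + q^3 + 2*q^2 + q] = 4*n*q + 4*n + 3*q^2 + 4*q + 1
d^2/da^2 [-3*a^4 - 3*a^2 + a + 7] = -36*a^2 - 6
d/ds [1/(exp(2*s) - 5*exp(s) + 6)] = (5 - 2*exp(s))*exp(s)/(exp(2*s) - 5*exp(s) + 6)^2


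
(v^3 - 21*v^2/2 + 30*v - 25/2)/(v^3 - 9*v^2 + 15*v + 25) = (v - 1/2)/(v + 1)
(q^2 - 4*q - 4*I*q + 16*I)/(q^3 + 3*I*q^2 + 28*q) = (q - 4)/(q*(q + 7*I))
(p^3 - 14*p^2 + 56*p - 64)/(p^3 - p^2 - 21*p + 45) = (p^3 - 14*p^2 + 56*p - 64)/(p^3 - p^2 - 21*p + 45)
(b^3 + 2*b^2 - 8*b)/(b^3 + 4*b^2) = (b - 2)/b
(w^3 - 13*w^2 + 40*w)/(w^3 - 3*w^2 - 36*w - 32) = w*(w - 5)/(w^2 + 5*w + 4)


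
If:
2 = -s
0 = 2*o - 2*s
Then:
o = -2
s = -2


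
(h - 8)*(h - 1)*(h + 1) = h^3 - 8*h^2 - h + 8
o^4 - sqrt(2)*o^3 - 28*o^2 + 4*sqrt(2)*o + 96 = (o - 2)*(o + 2)*(o - 4*sqrt(2))*(o + 3*sqrt(2))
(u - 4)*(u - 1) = u^2 - 5*u + 4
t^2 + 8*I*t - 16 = (t + 4*I)^2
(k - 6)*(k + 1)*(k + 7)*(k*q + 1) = k^4*q + 2*k^3*q + k^3 - 41*k^2*q + 2*k^2 - 42*k*q - 41*k - 42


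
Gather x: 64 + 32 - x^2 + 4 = 100 - x^2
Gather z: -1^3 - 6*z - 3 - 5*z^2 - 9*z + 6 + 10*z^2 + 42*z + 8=5*z^2 + 27*z + 10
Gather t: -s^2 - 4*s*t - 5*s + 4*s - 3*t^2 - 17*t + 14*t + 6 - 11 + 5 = -s^2 - s - 3*t^2 + t*(-4*s - 3)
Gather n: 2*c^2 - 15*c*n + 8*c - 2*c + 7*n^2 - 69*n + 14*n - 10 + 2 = 2*c^2 + 6*c + 7*n^2 + n*(-15*c - 55) - 8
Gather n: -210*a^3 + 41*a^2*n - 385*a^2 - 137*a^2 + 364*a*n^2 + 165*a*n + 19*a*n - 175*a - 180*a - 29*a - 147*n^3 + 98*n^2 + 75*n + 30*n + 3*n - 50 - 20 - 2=-210*a^3 - 522*a^2 - 384*a - 147*n^3 + n^2*(364*a + 98) + n*(41*a^2 + 184*a + 108) - 72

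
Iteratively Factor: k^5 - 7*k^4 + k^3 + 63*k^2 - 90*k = (k - 5)*(k^4 - 2*k^3 - 9*k^2 + 18*k) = k*(k - 5)*(k^3 - 2*k^2 - 9*k + 18) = k*(k - 5)*(k + 3)*(k^2 - 5*k + 6) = k*(k - 5)*(k - 3)*(k + 3)*(k - 2)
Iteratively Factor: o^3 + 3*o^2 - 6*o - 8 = (o + 4)*(o^2 - o - 2) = (o - 2)*(o + 4)*(o + 1)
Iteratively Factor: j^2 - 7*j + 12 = (j - 3)*(j - 4)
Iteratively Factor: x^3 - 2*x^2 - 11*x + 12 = (x - 1)*(x^2 - x - 12) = (x - 4)*(x - 1)*(x + 3)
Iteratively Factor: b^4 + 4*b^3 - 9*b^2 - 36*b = (b + 4)*(b^3 - 9*b) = (b + 3)*(b + 4)*(b^2 - 3*b) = (b - 3)*(b + 3)*(b + 4)*(b)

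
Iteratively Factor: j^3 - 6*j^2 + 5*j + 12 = (j - 3)*(j^2 - 3*j - 4) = (j - 4)*(j - 3)*(j + 1)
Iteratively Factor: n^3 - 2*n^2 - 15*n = (n - 5)*(n^2 + 3*n) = n*(n - 5)*(n + 3)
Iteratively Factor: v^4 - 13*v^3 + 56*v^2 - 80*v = (v)*(v^3 - 13*v^2 + 56*v - 80) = v*(v - 4)*(v^2 - 9*v + 20) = v*(v - 5)*(v - 4)*(v - 4)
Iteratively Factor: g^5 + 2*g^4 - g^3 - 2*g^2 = (g + 1)*(g^4 + g^3 - 2*g^2) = (g - 1)*(g + 1)*(g^3 + 2*g^2) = (g - 1)*(g + 1)*(g + 2)*(g^2) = g*(g - 1)*(g + 1)*(g + 2)*(g)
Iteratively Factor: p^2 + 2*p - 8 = (p + 4)*(p - 2)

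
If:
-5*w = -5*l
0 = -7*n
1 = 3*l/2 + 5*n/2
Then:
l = 2/3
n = 0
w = 2/3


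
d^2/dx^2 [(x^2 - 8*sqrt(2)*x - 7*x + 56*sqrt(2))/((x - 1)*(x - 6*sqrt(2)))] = 4*(-3*x^3 - sqrt(2)*x^3 + 75*sqrt(2)*x^2 - 864*x - 21*sqrt(2)*x + 72 + 1735*sqrt(2))/(x^6 - 18*sqrt(2)*x^5 - 3*x^5 + 54*sqrt(2)*x^4 + 219*x^4 - 486*sqrt(2)*x^3 - 649*x^3 + 648*x^2 + 1314*sqrt(2)*x^2 - 1296*sqrt(2)*x - 216*x + 432*sqrt(2))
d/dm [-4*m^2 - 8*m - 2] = -8*m - 8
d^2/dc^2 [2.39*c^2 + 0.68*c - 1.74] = 4.78000000000000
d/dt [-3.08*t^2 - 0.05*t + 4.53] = -6.16*t - 0.05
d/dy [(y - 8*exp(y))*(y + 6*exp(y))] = -2*y*exp(y) + 2*y - 96*exp(2*y) - 2*exp(y)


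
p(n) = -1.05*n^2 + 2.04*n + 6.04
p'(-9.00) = 20.94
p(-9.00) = -97.37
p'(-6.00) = 14.64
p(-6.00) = -44.00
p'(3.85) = -6.04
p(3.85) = -1.67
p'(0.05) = 1.94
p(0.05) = 6.14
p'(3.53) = -5.37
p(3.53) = 0.16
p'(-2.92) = 8.17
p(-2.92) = -8.87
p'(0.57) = 0.84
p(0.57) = 6.86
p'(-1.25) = 4.66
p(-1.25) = 1.85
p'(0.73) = 0.51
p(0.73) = 6.97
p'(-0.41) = 2.90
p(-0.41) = 5.03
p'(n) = 2.04 - 2.1*n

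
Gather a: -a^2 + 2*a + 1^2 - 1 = -a^2 + 2*a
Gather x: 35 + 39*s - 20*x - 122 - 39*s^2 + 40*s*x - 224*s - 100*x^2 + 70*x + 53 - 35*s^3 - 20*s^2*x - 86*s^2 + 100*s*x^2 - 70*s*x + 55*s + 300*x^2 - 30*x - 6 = -35*s^3 - 125*s^2 - 130*s + x^2*(100*s + 200) + x*(-20*s^2 - 30*s + 20) - 40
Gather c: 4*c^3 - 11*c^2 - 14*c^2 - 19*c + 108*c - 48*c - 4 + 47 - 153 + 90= 4*c^3 - 25*c^2 + 41*c - 20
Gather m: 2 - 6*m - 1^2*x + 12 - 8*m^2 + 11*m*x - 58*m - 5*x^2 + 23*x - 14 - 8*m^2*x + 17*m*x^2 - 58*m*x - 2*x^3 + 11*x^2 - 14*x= m^2*(-8*x - 8) + m*(17*x^2 - 47*x - 64) - 2*x^3 + 6*x^2 + 8*x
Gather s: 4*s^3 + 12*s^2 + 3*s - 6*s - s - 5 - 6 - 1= 4*s^3 + 12*s^2 - 4*s - 12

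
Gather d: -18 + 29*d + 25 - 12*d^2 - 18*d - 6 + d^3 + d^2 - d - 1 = d^3 - 11*d^2 + 10*d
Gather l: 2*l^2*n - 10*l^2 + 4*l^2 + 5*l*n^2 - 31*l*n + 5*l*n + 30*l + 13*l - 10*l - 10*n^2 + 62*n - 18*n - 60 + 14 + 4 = l^2*(2*n - 6) + l*(5*n^2 - 26*n + 33) - 10*n^2 + 44*n - 42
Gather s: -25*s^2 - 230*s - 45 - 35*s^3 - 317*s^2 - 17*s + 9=-35*s^3 - 342*s^2 - 247*s - 36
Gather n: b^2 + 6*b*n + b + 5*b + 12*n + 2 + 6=b^2 + 6*b + n*(6*b + 12) + 8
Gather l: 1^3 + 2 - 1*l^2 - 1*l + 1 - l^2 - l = -2*l^2 - 2*l + 4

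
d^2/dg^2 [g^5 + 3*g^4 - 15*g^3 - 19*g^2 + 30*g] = 20*g^3 + 36*g^2 - 90*g - 38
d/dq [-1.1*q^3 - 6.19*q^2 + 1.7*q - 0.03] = -3.3*q^2 - 12.38*q + 1.7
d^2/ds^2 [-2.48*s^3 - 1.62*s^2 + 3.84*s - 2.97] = -14.88*s - 3.24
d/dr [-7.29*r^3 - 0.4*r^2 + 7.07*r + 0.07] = -21.87*r^2 - 0.8*r + 7.07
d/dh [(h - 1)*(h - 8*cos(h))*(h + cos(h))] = (1 - h)*(h - 8*cos(h))*(sin(h) - 1) + (h - 1)*(h + cos(h))*(8*sin(h) + 1) + (h - 8*cos(h))*(h + cos(h))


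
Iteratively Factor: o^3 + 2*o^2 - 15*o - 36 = (o - 4)*(o^2 + 6*o + 9) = (o - 4)*(o + 3)*(o + 3)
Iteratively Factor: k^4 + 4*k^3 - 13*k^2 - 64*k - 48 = (k - 4)*(k^3 + 8*k^2 + 19*k + 12) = (k - 4)*(k + 4)*(k^2 + 4*k + 3) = (k - 4)*(k + 3)*(k + 4)*(k + 1)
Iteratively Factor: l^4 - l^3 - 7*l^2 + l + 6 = (l + 1)*(l^3 - 2*l^2 - 5*l + 6) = (l + 1)*(l + 2)*(l^2 - 4*l + 3) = (l - 3)*(l + 1)*(l + 2)*(l - 1)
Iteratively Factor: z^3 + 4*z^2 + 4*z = (z + 2)*(z^2 + 2*z) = z*(z + 2)*(z + 2)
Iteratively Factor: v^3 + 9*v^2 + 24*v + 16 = (v + 4)*(v^2 + 5*v + 4) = (v + 1)*(v + 4)*(v + 4)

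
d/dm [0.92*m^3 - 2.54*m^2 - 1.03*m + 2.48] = 2.76*m^2 - 5.08*m - 1.03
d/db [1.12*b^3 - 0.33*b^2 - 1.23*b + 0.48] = 3.36*b^2 - 0.66*b - 1.23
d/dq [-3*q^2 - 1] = -6*q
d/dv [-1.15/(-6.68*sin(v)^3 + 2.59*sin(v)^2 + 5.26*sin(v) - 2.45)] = (-23.046*sin(v)^2 + 5.957*sin(v) + 6.049)*cos(v)/(6.68*sin(v)^3 - 2.59*sin(v)^2 - 5.26*sin(v) + 2.45)^2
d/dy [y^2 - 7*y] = 2*y - 7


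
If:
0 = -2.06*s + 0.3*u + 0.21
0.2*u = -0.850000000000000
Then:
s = -0.52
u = -4.25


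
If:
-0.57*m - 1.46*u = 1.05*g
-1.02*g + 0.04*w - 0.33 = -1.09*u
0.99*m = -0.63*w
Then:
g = 0.17229476678161*w - 0.182936553138171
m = -0.636363636363636*w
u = 0.124532717538755*w + 0.131563959448684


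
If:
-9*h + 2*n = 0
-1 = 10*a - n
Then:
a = n/10 - 1/10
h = 2*n/9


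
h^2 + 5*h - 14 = (h - 2)*(h + 7)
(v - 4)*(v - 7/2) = v^2 - 15*v/2 + 14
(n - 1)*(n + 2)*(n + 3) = n^3 + 4*n^2 + n - 6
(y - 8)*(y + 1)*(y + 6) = y^3 - y^2 - 50*y - 48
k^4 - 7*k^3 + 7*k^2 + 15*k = k*(k - 5)*(k - 3)*(k + 1)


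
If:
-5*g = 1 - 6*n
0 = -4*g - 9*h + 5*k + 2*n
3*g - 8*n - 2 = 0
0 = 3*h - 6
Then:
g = -10/11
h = 2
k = 171/55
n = -13/22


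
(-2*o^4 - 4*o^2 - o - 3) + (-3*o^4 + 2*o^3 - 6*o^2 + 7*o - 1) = -5*o^4 + 2*o^3 - 10*o^2 + 6*o - 4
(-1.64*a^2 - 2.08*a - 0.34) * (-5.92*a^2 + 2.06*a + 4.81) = 9.7088*a^4 + 8.9352*a^3 - 10.1604*a^2 - 10.7052*a - 1.6354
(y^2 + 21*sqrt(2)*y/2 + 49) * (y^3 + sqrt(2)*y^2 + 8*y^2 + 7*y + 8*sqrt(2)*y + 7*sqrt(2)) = y^5 + 8*y^4 + 23*sqrt(2)*y^4/2 + 77*y^3 + 92*sqrt(2)*y^3 + 259*sqrt(2)*y^2/2 + 560*y^2 + 490*y + 392*sqrt(2)*y + 343*sqrt(2)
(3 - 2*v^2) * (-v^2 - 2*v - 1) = 2*v^4 + 4*v^3 - v^2 - 6*v - 3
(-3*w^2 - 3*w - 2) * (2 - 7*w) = 21*w^3 + 15*w^2 + 8*w - 4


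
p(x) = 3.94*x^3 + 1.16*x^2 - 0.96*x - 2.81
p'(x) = 11.82*x^2 + 2.32*x - 0.96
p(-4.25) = -280.23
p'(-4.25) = 202.68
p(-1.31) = -8.42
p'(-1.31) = 16.29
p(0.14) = -2.91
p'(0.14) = -0.40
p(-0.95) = -4.23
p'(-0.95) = 7.50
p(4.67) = 419.28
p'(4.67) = 267.66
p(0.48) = -2.57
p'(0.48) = 2.88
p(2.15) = 39.65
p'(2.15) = 58.67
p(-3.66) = -176.93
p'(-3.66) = 148.88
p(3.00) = 111.13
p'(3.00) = 112.38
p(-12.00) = -6632.57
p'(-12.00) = 1673.28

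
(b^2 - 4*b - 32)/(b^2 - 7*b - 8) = (b + 4)/(b + 1)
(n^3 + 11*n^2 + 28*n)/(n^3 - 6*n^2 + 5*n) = (n^2 + 11*n + 28)/(n^2 - 6*n + 5)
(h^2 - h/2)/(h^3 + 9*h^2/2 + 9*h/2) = (2*h - 1)/(2*h^2 + 9*h + 9)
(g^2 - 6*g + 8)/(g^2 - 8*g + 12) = (g - 4)/(g - 6)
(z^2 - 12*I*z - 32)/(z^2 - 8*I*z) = (z - 4*I)/z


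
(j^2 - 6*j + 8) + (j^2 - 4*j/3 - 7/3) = 2*j^2 - 22*j/3 + 17/3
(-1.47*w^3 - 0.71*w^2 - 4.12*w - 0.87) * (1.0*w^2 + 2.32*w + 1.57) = -1.47*w^5 - 4.1204*w^4 - 8.0751*w^3 - 11.5431*w^2 - 8.4868*w - 1.3659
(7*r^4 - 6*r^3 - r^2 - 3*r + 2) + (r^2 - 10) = 7*r^4 - 6*r^3 - 3*r - 8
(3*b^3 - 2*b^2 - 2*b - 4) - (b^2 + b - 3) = 3*b^3 - 3*b^2 - 3*b - 1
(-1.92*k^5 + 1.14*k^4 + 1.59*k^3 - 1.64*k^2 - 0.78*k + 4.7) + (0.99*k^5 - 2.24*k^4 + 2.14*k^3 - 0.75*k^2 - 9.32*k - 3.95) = -0.93*k^5 - 1.1*k^4 + 3.73*k^3 - 2.39*k^2 - 10.1*k + 0.75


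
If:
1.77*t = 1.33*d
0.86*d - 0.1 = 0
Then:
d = 0.12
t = 0.09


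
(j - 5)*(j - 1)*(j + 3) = j^3 - 3*j^2 - 13*j + 15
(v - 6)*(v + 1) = v^2 - 5*v - 6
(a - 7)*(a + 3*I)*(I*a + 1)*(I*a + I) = -a^4 + 6*a^3 - 2*I*a^3 + 4*a^2 + 12*I*a^2 + 18*a + 14*I*a + 21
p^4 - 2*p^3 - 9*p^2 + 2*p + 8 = (p - 4)*(p - 1)*(p + 1)*(p + 2)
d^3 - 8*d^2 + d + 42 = (d - 7)*(d - 3)*(d + 2)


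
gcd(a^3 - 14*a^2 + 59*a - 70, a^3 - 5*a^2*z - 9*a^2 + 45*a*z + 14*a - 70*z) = a^2 - 9*a + 14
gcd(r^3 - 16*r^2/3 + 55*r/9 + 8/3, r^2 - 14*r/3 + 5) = r - 3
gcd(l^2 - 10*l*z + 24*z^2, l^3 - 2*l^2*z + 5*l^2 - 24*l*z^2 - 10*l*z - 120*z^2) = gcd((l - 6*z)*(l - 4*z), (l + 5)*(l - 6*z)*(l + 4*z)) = -l + 6*z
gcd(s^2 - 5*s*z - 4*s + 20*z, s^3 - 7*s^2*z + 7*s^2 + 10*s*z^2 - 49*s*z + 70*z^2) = -s + 5*z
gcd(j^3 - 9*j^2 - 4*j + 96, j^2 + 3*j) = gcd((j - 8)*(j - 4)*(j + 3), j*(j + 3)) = j + 3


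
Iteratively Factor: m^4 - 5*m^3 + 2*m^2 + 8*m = (m - 4)*(m^3 - m^2 - 2*m) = (m - 4)*(m - 2)*(m^2 + m) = m*(m - 4)*(m - 2)*(m + 1)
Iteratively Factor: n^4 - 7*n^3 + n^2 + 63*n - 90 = (n - 3)*(n^3 - 4*n^2 - 11*n + 30) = (n - 3)*(n - 2)*(n^2 - 2*n - 15) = (n - 5)*(n - 3)*(n - 2)*(n + 3)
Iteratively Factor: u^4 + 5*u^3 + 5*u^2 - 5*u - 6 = (u + 1)*(u^3 + 4*u^2 + u - 6) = (u + 1)*(u + 3)*(u^2 + u - 2) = (u + 1)*(u + 2)*(u + 3)*(u - 1)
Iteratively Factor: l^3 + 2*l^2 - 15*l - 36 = (l - 4)*(l^2 + 6*l + 9) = (l - 4)*(l + 3)*(l + 3)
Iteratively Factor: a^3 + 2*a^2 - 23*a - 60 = (a - 5)*(a^2 + 7*a + 12) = (a - 5)*(a + 4)*(a + 3)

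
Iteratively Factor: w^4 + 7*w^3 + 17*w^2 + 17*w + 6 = (w + 3)*(w^3 + 4*w^2 + 5*w + 2) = (w + 1)*(w + 3)*(w^2 + 3*w + 2) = (w + 1)^2*(w + 3)*(w + 2)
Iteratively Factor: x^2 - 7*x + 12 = (x - 4)*(x - 3)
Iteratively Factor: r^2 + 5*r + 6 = (r + 3)*(r + 2)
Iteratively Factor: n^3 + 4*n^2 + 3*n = (n)*(n^2 + 4*n + 3) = n*(n + 1)*(n + 3)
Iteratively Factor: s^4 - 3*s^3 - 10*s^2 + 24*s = (s)*(s^3 - 3*s^2 - 10*s + 24) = s*(s - 2)*(s^2 - s - 12) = s*(s - 2)*(s + 3)*(s - 4)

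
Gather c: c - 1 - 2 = c - 3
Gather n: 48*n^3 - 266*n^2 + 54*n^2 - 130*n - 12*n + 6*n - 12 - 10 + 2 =48*n^3 - 212*n^2 - 136*n - 20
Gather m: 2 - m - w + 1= -m - w + 3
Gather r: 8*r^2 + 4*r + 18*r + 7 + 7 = 8*r^2 + 22*r + 14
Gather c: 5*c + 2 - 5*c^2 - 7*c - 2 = -5*c^2 - 2*c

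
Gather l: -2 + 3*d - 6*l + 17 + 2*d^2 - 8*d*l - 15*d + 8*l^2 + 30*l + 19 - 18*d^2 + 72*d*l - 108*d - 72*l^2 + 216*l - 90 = -16*d^2 - 120*d - 64*l^2 + l*(64*d + 240) - 56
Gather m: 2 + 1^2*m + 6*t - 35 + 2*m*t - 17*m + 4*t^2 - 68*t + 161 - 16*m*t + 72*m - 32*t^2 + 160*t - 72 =m*(56 - 14*t) - 28*t^2 + 98*t + 56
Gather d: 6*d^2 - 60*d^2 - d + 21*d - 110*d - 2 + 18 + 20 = -54*d^2 - 90*d + 36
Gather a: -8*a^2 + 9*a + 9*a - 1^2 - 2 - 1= -8*a^2 + 18*a - 4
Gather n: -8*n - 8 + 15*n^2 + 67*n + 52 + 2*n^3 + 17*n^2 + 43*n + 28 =2*n^3 + 32*n^2 + 102*n + 72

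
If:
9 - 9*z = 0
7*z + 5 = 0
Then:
No Solution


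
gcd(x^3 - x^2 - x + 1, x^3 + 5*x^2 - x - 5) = x^2 - 1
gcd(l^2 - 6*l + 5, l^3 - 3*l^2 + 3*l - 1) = l - 1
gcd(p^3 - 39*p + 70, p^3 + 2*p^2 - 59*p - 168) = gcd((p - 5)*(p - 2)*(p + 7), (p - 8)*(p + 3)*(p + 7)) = p + 7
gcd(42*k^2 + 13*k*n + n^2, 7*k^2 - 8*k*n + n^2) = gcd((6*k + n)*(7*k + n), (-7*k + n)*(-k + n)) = 1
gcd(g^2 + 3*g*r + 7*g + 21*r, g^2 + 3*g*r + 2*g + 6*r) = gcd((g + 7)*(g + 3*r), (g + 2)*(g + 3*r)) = g + 3*r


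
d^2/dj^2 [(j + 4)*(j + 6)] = 2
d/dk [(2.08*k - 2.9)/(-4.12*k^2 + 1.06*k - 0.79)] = (8.5696*k^2 - 23.896*k + 1.4308)/(16.9744*k^4 - 8.7344*k^3 + 7.6332*k^2 - 1.6748*k + 0.6241)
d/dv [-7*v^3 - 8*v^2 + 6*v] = -21*v^2 - 16*v + 6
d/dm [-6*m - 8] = -6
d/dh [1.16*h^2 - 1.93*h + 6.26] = 2.32*h - 1.93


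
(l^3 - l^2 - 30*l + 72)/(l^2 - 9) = (l^2 + 2*l - 24)/(l + 3)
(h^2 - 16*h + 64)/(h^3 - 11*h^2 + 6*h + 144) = (h - 8)/(h^2 - 3*h - 18)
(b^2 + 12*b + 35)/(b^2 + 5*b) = (b + 7)/b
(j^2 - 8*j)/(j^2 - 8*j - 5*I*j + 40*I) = j/(j - 5*I)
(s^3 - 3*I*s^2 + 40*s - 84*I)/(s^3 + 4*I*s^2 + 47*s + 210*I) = (s - 2*I)/(s + 5*I)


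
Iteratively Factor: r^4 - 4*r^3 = (r - 4)*(r^3) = r*(r - 4)*(r^2) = r^2*(r - 4)*(r)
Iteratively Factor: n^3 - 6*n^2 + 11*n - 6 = (n - 3)*(n^2 - 3*n + 2) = (n - 3)*(n - 1)*(n - 2)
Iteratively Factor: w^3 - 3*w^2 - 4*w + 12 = (w + 2)*(w^2 - 5*w + 6) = (w - 2)*(w + 2)*(w - 3)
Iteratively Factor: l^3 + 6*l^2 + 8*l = (l + 4)*(l^2 + 2*l) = (l + 2)*(l + 4)*(l)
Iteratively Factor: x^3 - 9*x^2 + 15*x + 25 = (x - 5)*(x^2 - 4*x - 5) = (x - 5)*(x + 1)*(x - 5)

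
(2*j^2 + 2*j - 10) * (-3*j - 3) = -6*j^3 - 12*j^2 + 24*j + 30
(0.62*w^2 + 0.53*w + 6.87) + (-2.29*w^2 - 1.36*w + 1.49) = -1.67*w^2 - 0.83*w + 8.36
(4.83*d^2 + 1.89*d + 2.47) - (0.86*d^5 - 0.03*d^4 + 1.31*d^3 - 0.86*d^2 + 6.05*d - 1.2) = -0.86*d^5 + 0.03*d^4 - 1.31*d^3 + 5.69*d^2 - 4.16*d + 3.67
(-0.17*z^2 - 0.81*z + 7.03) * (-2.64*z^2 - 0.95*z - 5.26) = 0.4488*z^4 + 2.2999*z^3 - 16.8955*z^2 - 2.4179*z - 36.9778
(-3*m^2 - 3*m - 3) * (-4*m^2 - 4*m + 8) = 12*m^4 + 24*m^3 - 12*m - 24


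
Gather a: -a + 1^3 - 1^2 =-a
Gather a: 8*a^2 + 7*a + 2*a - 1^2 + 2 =8*a^2 + 9*a + 1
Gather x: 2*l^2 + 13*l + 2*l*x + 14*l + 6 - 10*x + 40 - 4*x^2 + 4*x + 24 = 2*l^2 + 27*l - 4*x^2 + x*(2*l - 6) + 70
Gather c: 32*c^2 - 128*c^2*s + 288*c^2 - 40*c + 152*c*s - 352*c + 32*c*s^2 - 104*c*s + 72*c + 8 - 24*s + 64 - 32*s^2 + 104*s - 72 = c^2*(320 - 128*s) + c*(32*s^2 + 48*s - 320) - 32*s^2 + 80*s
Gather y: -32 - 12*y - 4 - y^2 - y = -y^2 - 13*y - 36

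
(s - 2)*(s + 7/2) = s^2 + 3*s/2 - 7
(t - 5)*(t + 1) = t^2 - 4*t - 5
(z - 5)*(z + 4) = z^2 - z - 20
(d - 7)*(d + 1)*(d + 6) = d^3 - 43*d - 42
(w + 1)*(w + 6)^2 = w^3 + 13*w^2 + 48*w + 36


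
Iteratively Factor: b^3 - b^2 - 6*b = (b)*(b^2 - b - 6) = b*(b + 2)*(b - 3)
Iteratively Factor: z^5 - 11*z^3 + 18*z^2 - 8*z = (z)*(z^4 - 11*z^2 + 18*z - 8) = z*(z + 4)*(z^3 - 4*z^2 + 5*z - 2) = z*(z - 1)*(z + 4)*(z^2 - 3*z + 2) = z*(z - 2)*(z - 1)*(z + 4)*(z - 1)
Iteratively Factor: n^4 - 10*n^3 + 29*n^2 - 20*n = (n)*(n^3 - 10*n^2 + 29*n - 20) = n*(n - 4)*(n^2 - 6*n + 5) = n*(n - 4)*(n - 1)*(n - 5)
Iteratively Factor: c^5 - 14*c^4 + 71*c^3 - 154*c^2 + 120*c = (c - 4)*(c^4 - 10*c^3 + 31*c^2 - 30*c) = (c - 5)*(c - 4)*(c^3 - 5*c^2 + 6*c) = c*(c - 5)*(c - 4)*(c^2 - 5*c + 6) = c*(c - 5)*(c - 4)*(c - 3)*(c - 2)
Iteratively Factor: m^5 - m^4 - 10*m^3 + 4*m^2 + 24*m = (m)*(m^4 - m^3 - 10*m^2 + 4*m + 24) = m*(m + 2)*(m^3 - 3*m^2 - 4*m + 12) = m*(m - 3)*(m + 2)*(m^2 - 4) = m*(m - 3)*(m - 2)*(m + 2)*(m + 2)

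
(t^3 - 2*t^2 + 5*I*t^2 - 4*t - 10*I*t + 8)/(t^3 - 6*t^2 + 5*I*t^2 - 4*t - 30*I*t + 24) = (t - 2)/(t - 6)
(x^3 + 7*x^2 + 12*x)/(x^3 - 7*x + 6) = x*(x + 4)/(x^2 - 3*x + 2)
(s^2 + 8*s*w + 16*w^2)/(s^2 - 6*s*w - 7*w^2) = (s^2 + 8*s*w + 16*w^2)/(s^2 - 6*s*w - 7*w^2)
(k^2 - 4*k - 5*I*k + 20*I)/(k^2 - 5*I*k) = (k - 4)/k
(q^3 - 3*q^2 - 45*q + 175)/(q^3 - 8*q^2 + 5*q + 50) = (q + 7)/(q + 2)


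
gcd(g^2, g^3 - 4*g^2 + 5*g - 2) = 1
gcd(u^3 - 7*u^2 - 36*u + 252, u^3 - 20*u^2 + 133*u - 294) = u^2 - 13*u + 42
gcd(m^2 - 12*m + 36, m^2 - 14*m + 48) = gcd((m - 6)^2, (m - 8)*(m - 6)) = m - 6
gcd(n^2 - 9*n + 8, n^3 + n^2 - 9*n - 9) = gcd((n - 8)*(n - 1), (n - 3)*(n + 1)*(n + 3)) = 1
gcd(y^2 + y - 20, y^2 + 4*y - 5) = y + 5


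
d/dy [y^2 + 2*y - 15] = 2*y + 2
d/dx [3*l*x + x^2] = 3*l + 2*x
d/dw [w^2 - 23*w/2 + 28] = 2*w - 23/2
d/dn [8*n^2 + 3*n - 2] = 16*n + 3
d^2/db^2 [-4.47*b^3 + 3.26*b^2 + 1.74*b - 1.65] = 6.52 - 26.82*b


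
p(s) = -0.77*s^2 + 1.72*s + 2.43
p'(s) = 1.72 - 1.54*s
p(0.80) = 3.31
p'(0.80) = 0.49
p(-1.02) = -0.13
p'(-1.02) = 3.29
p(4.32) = -4.51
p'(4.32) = -4.93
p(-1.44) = -1.64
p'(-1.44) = 3.94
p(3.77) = -2.03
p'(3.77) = -4.09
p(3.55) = -1.17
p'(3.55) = -3.75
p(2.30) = 2.31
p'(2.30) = -1.82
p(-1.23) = -0.85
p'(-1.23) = 3.61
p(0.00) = 2.43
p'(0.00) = 1.72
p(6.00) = -14.97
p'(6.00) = -7.52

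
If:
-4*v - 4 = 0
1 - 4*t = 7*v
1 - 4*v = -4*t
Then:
No Solution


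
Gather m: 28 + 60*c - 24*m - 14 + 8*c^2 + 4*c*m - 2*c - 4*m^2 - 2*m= 8*c^2 + 58*c - 4*m^2 + m*(4*c - 26) + 14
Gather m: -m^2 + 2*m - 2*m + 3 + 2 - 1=4 - m^2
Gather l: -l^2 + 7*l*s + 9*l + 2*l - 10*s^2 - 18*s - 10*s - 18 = -l^2 + l*(7*s + 11) - 10*s^2 - 28*s - 18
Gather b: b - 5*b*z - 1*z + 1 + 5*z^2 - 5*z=b*(1 - 5*z) + 5*z^2 - 6*z + 1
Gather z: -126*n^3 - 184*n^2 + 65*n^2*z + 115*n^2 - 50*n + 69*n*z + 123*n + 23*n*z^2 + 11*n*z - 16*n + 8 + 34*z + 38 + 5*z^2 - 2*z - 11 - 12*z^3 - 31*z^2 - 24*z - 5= -126*n^3 - 69*n^2 + 57*n - 12*z^3 + z^2*(23*n - 26) + z*(65*n^2 + 80*n + 8) + 30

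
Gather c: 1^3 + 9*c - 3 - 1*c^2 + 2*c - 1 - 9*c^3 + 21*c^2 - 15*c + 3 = -9*c^3 + 20*c^2 - 4*c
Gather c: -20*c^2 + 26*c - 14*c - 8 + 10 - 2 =-20*c^2 + 12*c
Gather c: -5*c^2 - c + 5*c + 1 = -5*c^2 + 4*c + 1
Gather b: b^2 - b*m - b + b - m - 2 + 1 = b^2 - b*m - m - 1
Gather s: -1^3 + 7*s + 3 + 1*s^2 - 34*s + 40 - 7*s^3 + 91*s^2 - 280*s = -7*s^3 + 92*s^2 - 307*s + 42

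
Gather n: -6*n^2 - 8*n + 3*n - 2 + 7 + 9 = -6*n^2 - 5*n + 14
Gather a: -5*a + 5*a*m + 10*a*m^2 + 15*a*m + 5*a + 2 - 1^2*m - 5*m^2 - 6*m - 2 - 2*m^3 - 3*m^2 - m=a*(10*m^2 + 20*m) - 2*m^3 - 8*m^2 - 8*m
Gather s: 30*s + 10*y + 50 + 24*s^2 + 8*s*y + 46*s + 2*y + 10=24*s^2 + s*(8*y + 76) + 12*y + 60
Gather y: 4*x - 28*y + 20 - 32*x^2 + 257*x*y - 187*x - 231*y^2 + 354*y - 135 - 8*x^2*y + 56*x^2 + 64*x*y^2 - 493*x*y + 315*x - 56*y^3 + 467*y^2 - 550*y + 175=24*x^2 + 132*x - 56*y^3 + y^2*(64*x + 236) + y*(-8*x^2 - 236*x - 224) + 60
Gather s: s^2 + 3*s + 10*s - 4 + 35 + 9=s^2 + 13*s + 40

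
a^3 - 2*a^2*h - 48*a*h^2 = a*(a - 8*h)*(a + 6*h)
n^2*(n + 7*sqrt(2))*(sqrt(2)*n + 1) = sqrt(2)*n^4 + 15*n^3 + 7*sqrt(2)*n^2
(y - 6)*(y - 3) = y^2 - 9*y + 18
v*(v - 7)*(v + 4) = v^3 - 3*v^2 - 28*v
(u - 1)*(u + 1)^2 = u^3 + u^2 - u - 1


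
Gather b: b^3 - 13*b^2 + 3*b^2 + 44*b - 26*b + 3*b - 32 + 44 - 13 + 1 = b^3 - 10*b^2 + 21*b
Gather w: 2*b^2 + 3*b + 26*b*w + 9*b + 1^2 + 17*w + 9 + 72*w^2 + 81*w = 2*b^2 + 12*b + 72*w^2 + w*(26*b + 98) + 10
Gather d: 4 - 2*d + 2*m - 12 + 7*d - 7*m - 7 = 5*d - 5*m - 15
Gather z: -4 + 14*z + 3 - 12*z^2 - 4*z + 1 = -12*z^2 + 10*z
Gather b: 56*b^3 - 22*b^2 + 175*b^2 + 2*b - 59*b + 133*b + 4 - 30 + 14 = 56*b^3 + 153*b^2 + 76*b - 12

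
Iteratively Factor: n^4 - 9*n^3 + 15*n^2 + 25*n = (n - 5)*(n^3 - 4*n^2 - 5*n) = n*(n - 5)*(n^2 - 4*n - 5) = n*(n - 5)*(n + 1)*(n - 5)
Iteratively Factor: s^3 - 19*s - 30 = (s - 5)*(s^2 + 5*s + 6) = (s - 5)*(s + 2)*(s + 3)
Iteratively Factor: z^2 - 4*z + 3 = (z - 1)*(z - 3)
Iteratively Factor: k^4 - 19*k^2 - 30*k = (k)*(k^3 - 19*k - 30) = k*(k + 2)*(k^2 - 2*k - 15) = k*(k + 2)*(k + 3)*(k - 5)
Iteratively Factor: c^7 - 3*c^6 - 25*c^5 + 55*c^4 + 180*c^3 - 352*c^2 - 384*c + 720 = (c - 2)*(c^6 - c^5 - 27*c^4 + c^3 + 182*c^2 + 12*c - 360) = (c - 5)*(c - 2)*(c^5 + 4*c^4 - 7*c^3 - 34*c^2 + 12*c + 72) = (c - 5)*(c - 2)^2*(c^4 + 6*c^3 + 5*c^2 - 24*c - 36) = (c - 5)*(c - 2)^2*(c + 3)*(c^3 + 3*c^2 - 4*c - 12) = (c - 5)*(c - 2)^3*(c + 3)*(c^2 + 5*c + 6) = (c - 5)*(c - 2)^3*(c + 3)^2*(c + 2)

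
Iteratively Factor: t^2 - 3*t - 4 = (t - 4)*(t + 1)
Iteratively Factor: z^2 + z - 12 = (z - 3)*(z + 4)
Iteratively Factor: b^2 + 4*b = (b)*(b + 4)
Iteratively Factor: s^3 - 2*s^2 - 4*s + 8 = (s - 2)*(s^2 - 4) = (s - 2)*(s + 2)*(s - 2)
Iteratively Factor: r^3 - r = (r + 1)*(r^2 - r) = r*(r + 1)*(r - 1)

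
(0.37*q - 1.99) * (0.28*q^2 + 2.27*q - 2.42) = 0.1036*q^3 + 0.2827*q^2 - 5.4127*q + 4.8158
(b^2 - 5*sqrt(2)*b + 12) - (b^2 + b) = -5*sqrt(2)*b - b + 12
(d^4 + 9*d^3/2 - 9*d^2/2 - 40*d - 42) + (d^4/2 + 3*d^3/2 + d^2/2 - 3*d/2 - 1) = 3*d^4/2 + 6*d^3 - 4*d^2 - 83*d/2 - 43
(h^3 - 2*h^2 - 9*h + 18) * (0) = 0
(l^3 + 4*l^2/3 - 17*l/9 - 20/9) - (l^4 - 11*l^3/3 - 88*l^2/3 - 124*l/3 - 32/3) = -l^4 + 14*l^3/3 + 92*l^2/3 + 355*l/9 + 76/9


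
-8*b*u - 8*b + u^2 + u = (-8*b + u)*(u + 1)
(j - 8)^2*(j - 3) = j^3 - 19*j^2 + 112*j - 192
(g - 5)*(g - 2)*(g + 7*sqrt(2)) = g^3 - 7*g^2 + 7*sqrt(2)*g^2 - 49*sqrt(2)*g + 10*g + 70*sqrt(2)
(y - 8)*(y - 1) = y^2 - 9*y + 8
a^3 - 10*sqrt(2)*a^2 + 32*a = a*(a - 8*sqrt(2))*(a - 2*sqrt(2))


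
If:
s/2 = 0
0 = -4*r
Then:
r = 0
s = 0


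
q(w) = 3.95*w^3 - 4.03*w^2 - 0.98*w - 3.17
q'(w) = 11.85*w^2 - 8.06*w - 0.98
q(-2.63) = -100.32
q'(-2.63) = 102.18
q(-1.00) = -10.17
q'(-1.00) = 18.93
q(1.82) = 5.51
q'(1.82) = 23.60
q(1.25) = -2.98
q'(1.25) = 7.46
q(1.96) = 9.17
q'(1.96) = 28.75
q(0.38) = -3.91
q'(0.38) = -2.33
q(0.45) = -4.07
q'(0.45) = -2.21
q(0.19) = -3.47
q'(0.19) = -2.08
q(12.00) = 6230.35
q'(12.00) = 1608.70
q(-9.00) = -3200.33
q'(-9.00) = 1031.41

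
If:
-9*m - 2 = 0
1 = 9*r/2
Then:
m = -2/9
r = 2/9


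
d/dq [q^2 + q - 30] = 2*q + 1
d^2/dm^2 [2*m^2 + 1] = 4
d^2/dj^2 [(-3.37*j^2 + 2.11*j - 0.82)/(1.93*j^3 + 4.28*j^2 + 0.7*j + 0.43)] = (-25.105826*j^6 + 47.157234*j^5 + 95.240868*j^4 + 22.573702*j^3 - 80.573628*j^2 - 33.956676*j - 0.30179)/(7.189057*j^9 + 47.827716*j^8 + 113.885826*j^7 + 117.901553*j^6 + 62.617572*j^5 + 33.407916*j^4 + 9.143251*j^3 + 3.006216*j^2 + 0.38829*j + 0.079507)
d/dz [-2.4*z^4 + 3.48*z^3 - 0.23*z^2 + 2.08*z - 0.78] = -9.6*z^3 + 10.44*z^2 - 0.46*z + 2.08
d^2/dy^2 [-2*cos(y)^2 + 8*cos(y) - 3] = -8*cos(y) + 4*cos(2*y)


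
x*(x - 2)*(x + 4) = x^3 + 2*x^2 - 8*x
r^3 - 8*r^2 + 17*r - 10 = (r - 5)*(r - 2)*(r - 1)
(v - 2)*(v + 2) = v^2 - 4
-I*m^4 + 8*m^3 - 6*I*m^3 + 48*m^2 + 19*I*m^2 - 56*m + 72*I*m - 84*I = (m + 7)*(m + 2*I)*(m + 6*I)*(-I*m + I)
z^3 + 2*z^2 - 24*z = z*(z - 4)*(z + 6)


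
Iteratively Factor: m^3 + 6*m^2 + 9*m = (m)*(m^2 + 6*m + 9) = m*(m + 3)*(m + 3)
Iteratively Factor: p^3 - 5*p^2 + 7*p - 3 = (p - 1)*(p^2 - 4*p + 3) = (p - 3)*(p - 1)*(p - 1)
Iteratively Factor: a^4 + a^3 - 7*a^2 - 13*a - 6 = (a - 3)*(a^3 + 4*a^2 + 5*a + 2) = (a - 3)*(a + 2)*(a^2 + 2*a + 1) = (a - 3)*(a + 1)*(a + 2)*(a + 1)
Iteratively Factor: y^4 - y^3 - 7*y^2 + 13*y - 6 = (y - 2)*(y^3 + y^2 - 5*y + 3) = (y - 2)*(y - 1)*(y^2 + 2*y - 3) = (y - 2)*(y - 1)^2*(y + 3)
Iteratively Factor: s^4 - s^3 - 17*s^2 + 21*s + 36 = (s - 3)*(s^3 + 2*s^2 - 11*s - 12) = (s - 3)*(s + 4)*(s^2 - 2*s - 3) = (s - 3)^2*(s + 4)*(s + 1)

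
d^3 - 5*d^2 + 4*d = d*(d - 4)*(d - 1)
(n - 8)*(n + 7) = n^2 - n - 56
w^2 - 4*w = w*(w - 4)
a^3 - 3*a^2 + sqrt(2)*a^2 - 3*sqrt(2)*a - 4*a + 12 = (a - 3)*(a - sqrt(2))*(a + 2*sqrt(2))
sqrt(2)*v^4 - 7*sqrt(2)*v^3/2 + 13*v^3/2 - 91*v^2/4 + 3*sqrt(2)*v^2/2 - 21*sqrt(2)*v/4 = v*(v - 7/2)*(v + 3*sqrt(2))*(sqrt(2)*v + 1/2)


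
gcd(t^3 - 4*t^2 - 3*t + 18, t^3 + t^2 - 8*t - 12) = t^2 - t - 6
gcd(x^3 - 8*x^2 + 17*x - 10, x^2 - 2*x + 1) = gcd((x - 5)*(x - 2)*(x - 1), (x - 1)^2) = x - 1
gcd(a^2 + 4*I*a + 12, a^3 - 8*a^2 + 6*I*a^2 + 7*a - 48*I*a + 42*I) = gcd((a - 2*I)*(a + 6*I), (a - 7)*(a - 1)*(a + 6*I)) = a + 6*I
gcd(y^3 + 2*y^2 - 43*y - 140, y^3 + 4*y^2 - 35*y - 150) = y + 5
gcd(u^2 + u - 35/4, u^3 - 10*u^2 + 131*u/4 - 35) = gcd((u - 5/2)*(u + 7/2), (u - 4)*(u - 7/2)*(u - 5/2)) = u - 5/2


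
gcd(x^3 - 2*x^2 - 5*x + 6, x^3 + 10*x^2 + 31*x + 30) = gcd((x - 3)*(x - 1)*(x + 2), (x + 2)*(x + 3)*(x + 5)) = x + 2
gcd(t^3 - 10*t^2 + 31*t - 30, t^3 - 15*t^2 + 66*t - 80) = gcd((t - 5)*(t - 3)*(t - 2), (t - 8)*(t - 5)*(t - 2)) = t^2 - 7*t + 10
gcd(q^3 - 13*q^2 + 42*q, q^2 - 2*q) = q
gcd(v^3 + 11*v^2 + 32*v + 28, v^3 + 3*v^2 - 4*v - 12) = v + 2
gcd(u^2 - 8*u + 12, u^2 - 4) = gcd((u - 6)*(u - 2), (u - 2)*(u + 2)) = u - 2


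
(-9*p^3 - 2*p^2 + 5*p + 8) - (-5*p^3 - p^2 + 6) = -4*p^3 - p^2 + 5*p + 2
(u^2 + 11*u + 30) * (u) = u^3 + 11*u^2 + 30*u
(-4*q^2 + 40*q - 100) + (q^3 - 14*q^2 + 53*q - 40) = q^3 - 18*q^2 + 93*q - 140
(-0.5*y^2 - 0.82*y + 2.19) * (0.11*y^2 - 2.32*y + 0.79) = -0.055*y^4 + 1.0698*y^3 + 1.7483*y^2 - 5.7286*y + 1.7301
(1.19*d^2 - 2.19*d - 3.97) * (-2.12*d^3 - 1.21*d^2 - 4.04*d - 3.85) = -2.5228*d^5 + 3.2029*d^4 + 6.2587*d^3 + 9.0698*d^2 + 24.4703*d + 15.2845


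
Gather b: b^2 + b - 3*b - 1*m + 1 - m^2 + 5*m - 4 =b^2 - 2*b - m^2 + 4*m - 3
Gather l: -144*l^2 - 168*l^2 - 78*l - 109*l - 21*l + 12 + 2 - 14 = -312*l^2 - 208*l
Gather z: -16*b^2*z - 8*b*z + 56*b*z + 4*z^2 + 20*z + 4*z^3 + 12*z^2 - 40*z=4*z^3 + 16*z^2 + z*(-16*b^2 + 48*b - 20)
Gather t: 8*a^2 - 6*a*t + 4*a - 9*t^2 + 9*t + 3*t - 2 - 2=8*a^2 + 4*a - 9*t^2 + t*(12 - 6*a) - 4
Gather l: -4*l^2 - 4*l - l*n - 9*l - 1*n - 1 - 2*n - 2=-4*l^2 + l*(-n - 13) - 3*n - 3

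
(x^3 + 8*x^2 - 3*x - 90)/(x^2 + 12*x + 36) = (x^2 + 2*x - 15)/(x + 6)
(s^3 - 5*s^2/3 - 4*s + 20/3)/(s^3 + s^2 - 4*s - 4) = (s - 5/3)/(s + 1)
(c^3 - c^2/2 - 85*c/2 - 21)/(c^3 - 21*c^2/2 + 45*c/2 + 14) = (c + 6)/(c - 4)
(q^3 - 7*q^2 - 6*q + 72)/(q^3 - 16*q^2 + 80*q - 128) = (q^2 - 3*q - 18)/(q^2 - 12*q + 32)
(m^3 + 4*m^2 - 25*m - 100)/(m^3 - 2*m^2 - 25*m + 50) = (m + 4)/(m - 2)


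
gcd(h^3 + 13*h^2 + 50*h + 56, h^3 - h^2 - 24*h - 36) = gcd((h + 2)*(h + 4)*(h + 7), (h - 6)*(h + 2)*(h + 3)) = h + 2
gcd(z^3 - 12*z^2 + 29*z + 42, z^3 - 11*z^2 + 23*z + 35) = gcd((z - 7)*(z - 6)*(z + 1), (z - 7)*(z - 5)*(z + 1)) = z^2 - 6*z - 7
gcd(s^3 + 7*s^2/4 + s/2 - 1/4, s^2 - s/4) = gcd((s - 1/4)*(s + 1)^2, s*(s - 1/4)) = s - 1/4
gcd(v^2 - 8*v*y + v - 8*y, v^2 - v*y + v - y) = v + 1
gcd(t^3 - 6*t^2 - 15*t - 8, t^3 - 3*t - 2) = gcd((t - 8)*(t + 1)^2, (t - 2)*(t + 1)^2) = t^2 + 2*t + 1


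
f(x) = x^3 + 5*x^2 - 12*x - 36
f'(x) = 3*x^2 + 10*x - 12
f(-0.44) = -29.84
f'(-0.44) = -15.82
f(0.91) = -42.03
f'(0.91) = -0.42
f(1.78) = -35.88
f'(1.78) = 15.31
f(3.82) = 46.86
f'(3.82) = 69.98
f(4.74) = 125.95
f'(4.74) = 102.80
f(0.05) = -36.59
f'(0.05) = -11.49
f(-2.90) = 16.46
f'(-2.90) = -15.77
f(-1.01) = -19.81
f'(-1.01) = -19.04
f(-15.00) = -2106.00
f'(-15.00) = 513.00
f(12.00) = 2268.00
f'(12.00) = 540.00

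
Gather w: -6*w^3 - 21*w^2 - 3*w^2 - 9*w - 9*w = -6*w^3 - 24*w^2 - 18*w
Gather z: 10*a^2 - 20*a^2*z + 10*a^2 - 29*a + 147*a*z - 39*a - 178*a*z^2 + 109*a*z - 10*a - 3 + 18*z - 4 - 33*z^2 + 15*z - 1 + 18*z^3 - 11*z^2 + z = 20*a^2 - 78*a + 18*z^3 + z^2*(-178*a - 44) + z*(-20*a^2 + 256*a + 34) - 8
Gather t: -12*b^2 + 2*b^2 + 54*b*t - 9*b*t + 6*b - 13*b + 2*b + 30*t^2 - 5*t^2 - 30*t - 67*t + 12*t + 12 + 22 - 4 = -10*b^2 - 5*b + 25*t^2 + t*(45*b - 85) + 30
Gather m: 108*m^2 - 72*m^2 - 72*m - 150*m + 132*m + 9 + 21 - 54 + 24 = 36*m^2 - 90*m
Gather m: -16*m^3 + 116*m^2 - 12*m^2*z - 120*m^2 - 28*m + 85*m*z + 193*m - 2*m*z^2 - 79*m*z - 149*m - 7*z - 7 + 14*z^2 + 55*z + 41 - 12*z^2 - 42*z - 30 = -16*m^3 + m^2*(-12*z - 4) + m*(-2*z^2 + 6*z + 16) + 2*z^2 + 6*z + 4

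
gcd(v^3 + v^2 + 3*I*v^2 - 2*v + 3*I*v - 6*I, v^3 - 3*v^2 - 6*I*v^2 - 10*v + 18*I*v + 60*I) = v + 2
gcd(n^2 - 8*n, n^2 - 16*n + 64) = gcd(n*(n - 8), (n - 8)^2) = n - 8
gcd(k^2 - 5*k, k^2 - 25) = k - 5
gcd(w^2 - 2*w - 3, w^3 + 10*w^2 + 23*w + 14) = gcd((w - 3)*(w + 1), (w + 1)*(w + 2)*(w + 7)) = w + 1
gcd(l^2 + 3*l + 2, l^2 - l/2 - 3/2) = l + 1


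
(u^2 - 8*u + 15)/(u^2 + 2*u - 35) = (u - 3)/(u + 7)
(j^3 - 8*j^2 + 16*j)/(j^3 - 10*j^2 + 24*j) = (j - 4)/(j - 6)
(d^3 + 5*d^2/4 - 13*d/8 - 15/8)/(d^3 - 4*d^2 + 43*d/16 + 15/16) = 2*(2*d^2 + 5*d + 3)/(4*d^2 - 11*d - 3)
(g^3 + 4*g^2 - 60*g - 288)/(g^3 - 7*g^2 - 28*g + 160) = (g^2 + 12*g + 36)/(g^2 + g - 20)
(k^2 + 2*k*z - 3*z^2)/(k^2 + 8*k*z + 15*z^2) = (k - z)/(k + 5*z)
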